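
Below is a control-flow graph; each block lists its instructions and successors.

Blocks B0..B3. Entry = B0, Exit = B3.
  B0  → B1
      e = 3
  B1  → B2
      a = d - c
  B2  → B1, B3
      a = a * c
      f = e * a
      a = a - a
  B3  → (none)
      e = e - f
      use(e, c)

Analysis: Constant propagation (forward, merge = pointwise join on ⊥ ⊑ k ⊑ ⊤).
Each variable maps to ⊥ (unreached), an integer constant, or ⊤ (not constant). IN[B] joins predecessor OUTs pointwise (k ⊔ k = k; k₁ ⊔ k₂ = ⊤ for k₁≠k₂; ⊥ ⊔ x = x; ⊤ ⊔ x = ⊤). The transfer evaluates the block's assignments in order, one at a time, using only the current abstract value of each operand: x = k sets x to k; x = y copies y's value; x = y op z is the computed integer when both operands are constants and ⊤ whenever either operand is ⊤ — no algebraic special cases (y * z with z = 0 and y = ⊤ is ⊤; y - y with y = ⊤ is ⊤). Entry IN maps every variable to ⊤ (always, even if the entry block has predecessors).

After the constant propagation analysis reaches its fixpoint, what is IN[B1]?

Per-block solution:
  B0: | IN=(all ⊤) | OUT={e:3; rest ⊤}
  B1: | IN={e:3; rest ⊤} | OUT={e:3; rest ⊤}
  B2: | IN={e:3; rest ⊤} | OUT={e:3; rest ⊤}
  B3: | IN={e:3; rest ⊤} | OUT=(all ⊤)

Merge at B1: IN[B1] = OUT[B0] ⊔ OUT[B2] = {a: ⊤, b: ⊤, c: ⊤, d: ⊤, e: 3, f: ⊤}

Answer: {a: ⊤, b: ⊤, c: ⊤, d: ⊤, e: 3, f: ⊤}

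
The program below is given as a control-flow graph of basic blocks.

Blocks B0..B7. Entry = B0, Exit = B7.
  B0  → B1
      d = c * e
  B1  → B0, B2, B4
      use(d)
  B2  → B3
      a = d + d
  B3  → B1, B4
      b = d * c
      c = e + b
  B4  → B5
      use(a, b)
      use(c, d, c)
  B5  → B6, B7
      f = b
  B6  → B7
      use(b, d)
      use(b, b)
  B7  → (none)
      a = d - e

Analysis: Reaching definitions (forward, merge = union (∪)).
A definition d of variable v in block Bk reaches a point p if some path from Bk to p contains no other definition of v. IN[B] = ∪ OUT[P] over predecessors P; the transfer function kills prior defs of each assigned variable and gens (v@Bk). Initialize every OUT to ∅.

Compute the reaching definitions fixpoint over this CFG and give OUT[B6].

Answer: {a@B2, b@B3, c@B3, d@B0, f@B5}

Derivation:
Per-block solution:
  B0: | IN={a@B2, b@B3, c@B3, d@B0} | OUT={a@B2, b@B3, c@B3, d@B0}
  B1: | IN={a@B2, b@B3, c@B3, d@B0} | OUT={a@B2, b@B3, c@B3, d@B0}
  B2: | IN={a@B2, b@B3, c@B3, d@B0} | OUT={a@B2, b@B3, c@B3, d@B0}
  B3: | IN={a@B2, b@B3, c@B3, d@B0} | OUT={a@B2, b@B3, c@B3, d@B0}
  B4: | IN={a@B2, b@B3, c@B3, d@B0} | OUT={a@B2, b@B3, c@B3, d@B0}
  B5: | IN={a@B2, b@B3, c@B3, d@B0} | OUT={a@B2, b@B3, c@B3, d@B0, f@B5}
  B6: | IN={a@B2, b@B3, c@B3, d@B0, f@B5} | OUT={a@B2, b@B3, c@B3, d@B0, f@B5}
  B7: | IN={a@B2, b@B3, c@B3, d@B0, f@B5} | OUT={a@B7, b@B3, c@B3, d@B0, f@B5}

Merge at B6: IN[B6] = OUT[B5] = {a@B2, b@B3, c@B3, d@B0, f@B5}
Applying B6's transfer function to that IN value gives OUT[B6] (row B6 above).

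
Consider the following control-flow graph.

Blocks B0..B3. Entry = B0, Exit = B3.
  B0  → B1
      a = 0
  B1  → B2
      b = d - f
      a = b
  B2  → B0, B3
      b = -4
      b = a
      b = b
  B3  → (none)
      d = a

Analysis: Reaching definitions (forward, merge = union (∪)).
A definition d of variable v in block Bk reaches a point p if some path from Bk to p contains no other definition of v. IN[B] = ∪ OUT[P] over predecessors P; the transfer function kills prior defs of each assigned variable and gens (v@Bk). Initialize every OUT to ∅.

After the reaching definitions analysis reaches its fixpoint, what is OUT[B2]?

Converged values:
  B0:  IN={a@B1, b@B2}  OUT={a@B0, b@B2}
  B1:  IN={a@B0, b@B2}  OUT={a@B1, b@B1}
  B2:  IN={a@B1, b@B1}  OUT={a@B1, b@B2}
  B3:  IN={a@B1, b@B2}  OUT={a@B1, b@B2, d@B3}

Merge at B2: IN[B2] = OUT[B1] = {a@B1, b@B1}
Applying B2's transfer function to that IN value gives OUT[B2] (row B2 above).

Answer: {a@B1, b@B2}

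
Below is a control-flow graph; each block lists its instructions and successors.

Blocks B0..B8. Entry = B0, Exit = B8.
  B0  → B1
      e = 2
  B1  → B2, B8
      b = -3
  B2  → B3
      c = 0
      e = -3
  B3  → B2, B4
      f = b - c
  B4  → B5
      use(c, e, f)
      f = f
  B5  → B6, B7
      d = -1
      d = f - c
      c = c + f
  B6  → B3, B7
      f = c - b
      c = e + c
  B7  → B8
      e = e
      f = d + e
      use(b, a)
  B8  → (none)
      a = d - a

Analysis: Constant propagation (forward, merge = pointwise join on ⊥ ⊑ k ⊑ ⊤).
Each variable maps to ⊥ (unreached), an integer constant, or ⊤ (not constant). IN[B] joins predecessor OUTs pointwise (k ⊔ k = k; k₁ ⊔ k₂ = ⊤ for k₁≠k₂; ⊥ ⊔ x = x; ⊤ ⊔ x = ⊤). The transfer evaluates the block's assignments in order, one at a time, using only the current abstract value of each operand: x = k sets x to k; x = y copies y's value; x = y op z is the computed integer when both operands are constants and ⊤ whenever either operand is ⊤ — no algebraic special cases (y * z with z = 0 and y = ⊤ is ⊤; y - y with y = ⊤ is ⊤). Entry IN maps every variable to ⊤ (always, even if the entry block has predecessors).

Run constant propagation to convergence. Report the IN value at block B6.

Answer: {a: ⊤, b: -3, c: ⊤, d: ⊤, e: -3, f: ⊤}

Trace:
Per-block solution:
  B0:   IN=(all ⊤)   OUT={e:2; rest ⊤}
  B1:   IN={e:2; rest ⊤}   OUT={b:-3, e:2; rest ⊤}
  B2:   IN={b:-3; rest ⊤}   OUT={b:-3, c:0, e:-3; rest ⊤}
  B3:   IN={b:-3, e:-3; rest ⊤}   OUT={b:-3, e:-3; rest ⊤}
  B4:   IN={b:-3, e:-3; rest ⊤}   OUT={b:-3, e:-3; rest ⊤}
  B5:   IN={b:-3, e:-3; rest ⊤}   OUT={b:-3, e:-3; rest ⊤}
  B6:   IN={b:-3, e:-3; rest ⊤}   OUT={b:-3, e:-3; rest ⊤}
  B7:   IN={b:-3, e:-3; rest ⊤}   OUT={b:-3, e:-3; rest ⊤}
  B8:   IN={b:-3; rest ⊤}   OUT={b:-3; rest ⊤}

Merge at B6: IN[B6] = OUT[B5] = {a: ⊤, b: -3, c: ⊤, d: ⊤, e: -3, f: ⊤}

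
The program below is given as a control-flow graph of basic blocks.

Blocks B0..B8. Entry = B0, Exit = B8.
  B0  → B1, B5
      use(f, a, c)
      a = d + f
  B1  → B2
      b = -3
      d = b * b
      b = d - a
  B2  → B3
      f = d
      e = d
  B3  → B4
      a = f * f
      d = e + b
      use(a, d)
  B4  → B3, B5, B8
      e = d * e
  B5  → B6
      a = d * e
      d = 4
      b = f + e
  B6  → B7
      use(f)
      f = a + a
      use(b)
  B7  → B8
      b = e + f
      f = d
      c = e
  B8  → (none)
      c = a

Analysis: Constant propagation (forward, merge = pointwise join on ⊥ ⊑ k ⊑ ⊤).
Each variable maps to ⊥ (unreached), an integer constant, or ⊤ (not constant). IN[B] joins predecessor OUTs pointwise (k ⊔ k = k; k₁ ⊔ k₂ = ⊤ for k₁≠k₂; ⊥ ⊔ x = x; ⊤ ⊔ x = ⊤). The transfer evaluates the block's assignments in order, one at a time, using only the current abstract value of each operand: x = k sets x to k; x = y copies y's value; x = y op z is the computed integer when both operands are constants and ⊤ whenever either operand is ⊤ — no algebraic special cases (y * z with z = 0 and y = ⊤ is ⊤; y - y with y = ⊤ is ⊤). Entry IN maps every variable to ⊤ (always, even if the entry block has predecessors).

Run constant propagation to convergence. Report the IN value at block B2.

Answer: {a: ⊤, b: ⊤, c: ⊤, d: 9, e: ⊤, f: ⊤}

Working:
Fixpoint table:
  B0: | IN=(all ⊤) | OUT=(all ⊤)
  B1: | IN=(all ⊤) | OUT={d:9; rest ⊤}
  B2: | IN={d:9; rest ⊤} | OUT={d:9, e:9, f:9; rest ⊤}
  B3: | IN={f:9; rest ⊤} | OUT={a:81, f:9; rest ⊤}
  B4: | IN={a:81, f:9; rest ⊤} | OUT={a:81, f:9; rest ⊤}
  B5: | IN=(all ⊤) | OUT={d:4; rest ⊤}
  B6: | IN={d:4; rest ⊤} | OUT={d:4; rest ⊤}
  B7: | IN={d:4; rest ⊤} | OUT={d:4, f:4; rest ⊤}
  B8: | IN=(all ⊤) | OUT=(all ⊤)

Merge at B2: IN[B2] = OUT[B1] = {a: ⊤, b: ⊤, c: ⊤, d: 9, e: ⊤, f: ⊤}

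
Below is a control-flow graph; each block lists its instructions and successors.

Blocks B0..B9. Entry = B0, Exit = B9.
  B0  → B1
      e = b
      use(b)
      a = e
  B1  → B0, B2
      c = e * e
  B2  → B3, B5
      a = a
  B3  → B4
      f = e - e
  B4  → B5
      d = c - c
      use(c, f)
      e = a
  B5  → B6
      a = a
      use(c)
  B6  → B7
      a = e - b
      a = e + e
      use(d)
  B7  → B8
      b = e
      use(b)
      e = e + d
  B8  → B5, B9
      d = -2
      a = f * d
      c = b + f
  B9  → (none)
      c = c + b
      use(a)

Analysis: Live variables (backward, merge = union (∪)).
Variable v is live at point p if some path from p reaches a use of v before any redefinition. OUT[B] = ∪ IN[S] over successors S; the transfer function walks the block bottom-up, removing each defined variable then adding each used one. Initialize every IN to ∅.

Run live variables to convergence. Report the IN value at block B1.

Converged values:
  B0:   IN={b, d, f}   OUT={a, b, d, e, f}
  B1:   IN={a, b, d, e, f}   OUT={a, b, c, d, e, f}
  B2:   IN={a, b, c, d, e, f}   OUT={a, b, c, d, e, f}
  B3:   IN={a, b, c, e}   OUT={a, b, c, f}
  B4:   IN={a, b, c, f}   OUT={a, b, c, d, e, f}
  B5:   IN={a, b, c, d, e, f}   OUT={b, d, e, f}
  B6:   IN={b, d, e, f}   OUT={d, e, f}
  B7:   IN={d, e, f}   OUT={b, e, f}
  B8:   IN={b, e, f}   OUT={a, b, c, d, e, f}
  B9:   IN={a, b, c}   OUT={}

Merge at B1: OUT[B1] = IN[B0] ⊔ IN[B2] = {a, b, c, d, e, f}
Applying B1's transfer function to that OUT value gives IN[B1] (row B1 above).

Answer: {a, b, d, e, f}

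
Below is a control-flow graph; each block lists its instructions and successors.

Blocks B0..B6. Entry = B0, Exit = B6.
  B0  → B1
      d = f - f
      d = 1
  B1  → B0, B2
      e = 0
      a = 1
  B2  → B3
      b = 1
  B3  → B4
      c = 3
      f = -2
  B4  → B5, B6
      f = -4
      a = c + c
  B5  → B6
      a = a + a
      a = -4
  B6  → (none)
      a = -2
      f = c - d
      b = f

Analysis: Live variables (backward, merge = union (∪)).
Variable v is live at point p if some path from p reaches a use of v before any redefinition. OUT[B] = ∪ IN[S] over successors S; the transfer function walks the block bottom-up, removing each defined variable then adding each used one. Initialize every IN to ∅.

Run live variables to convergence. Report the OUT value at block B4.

Answer: {a, c, d}

Trace:
Converged values:
  B0:   IN={f}   OUT={d, f}
  B1:   IN={d, f}   OUT={d, f}
  B2:   IN={d}   OUT={d}
  B3:   IN={d}   OUT={c, d}
  B4:   IN={c, d}   OUT={a, c, d}
  B5:   IN={a, c, d}   OUT={c, d}
  B6:   IN={c, d}   OUT={}

Merge at B4: OUT[B4] = IN[B5] ⊔ IN[B6] = {a, c, d}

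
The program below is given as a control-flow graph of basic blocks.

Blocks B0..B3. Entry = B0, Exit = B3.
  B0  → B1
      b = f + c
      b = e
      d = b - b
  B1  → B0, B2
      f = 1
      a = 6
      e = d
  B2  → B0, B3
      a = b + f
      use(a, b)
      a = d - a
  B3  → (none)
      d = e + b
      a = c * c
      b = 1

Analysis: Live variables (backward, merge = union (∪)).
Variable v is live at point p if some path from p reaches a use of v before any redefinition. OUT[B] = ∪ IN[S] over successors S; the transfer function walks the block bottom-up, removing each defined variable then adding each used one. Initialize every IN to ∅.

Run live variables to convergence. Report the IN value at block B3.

Converged values:
  B0:  IN={c, e, f}  OUT={b, c, d}
  B1:  IN={b, c, d}  OUT={b, c, d, e, f}
  B2:  IN={b, c, d, e, f}  OUT={b, c, e, f}
  B3:  IN={b, c, e}  OUT={}

B3 is the boundary node: OUT[B3] = {}
Applying B3's transfer function to that OUT value gives IN[B3] (row B3 above).

Answer: {b, c, e}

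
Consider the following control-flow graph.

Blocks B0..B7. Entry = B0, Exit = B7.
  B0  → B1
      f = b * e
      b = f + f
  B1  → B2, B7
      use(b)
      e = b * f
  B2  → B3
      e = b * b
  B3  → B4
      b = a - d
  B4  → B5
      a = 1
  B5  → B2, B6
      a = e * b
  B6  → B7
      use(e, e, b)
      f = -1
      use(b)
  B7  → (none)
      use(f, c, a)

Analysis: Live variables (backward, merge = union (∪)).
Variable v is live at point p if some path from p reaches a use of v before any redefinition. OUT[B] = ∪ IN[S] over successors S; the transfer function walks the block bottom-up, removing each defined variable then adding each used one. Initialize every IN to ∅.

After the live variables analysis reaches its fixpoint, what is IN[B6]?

Per-block solution:
  B0:   IN={a, b, c, d, e}   OUT={a, b, c, d, f}
  B1:   IN={a, b, c, d, f}   OUT={a, b, c, d, f}
  B2:   IN={a, b, c, d}   OUT={a, c, d, e}
  B3:   IN={a, c, d, e}   OUT={b, c, d, e}
  B4:   IN={b, c, d, e}   OUT={b, c, d, e}
  B5:   IN={b, c, d, e}   OUT={a, b, c, d, e}
  B6:   IN={a, b, c, e}   OUT={a, c, f}
  B7:   IN={a, c, f}   OUT={}

Merge at B6: OUT[B6] = IN[B7] = {a, c, f}
Applying B6's transfer function to that OUT value gives IN[B6] (row B6 above).

Answer: {a, b, c, e}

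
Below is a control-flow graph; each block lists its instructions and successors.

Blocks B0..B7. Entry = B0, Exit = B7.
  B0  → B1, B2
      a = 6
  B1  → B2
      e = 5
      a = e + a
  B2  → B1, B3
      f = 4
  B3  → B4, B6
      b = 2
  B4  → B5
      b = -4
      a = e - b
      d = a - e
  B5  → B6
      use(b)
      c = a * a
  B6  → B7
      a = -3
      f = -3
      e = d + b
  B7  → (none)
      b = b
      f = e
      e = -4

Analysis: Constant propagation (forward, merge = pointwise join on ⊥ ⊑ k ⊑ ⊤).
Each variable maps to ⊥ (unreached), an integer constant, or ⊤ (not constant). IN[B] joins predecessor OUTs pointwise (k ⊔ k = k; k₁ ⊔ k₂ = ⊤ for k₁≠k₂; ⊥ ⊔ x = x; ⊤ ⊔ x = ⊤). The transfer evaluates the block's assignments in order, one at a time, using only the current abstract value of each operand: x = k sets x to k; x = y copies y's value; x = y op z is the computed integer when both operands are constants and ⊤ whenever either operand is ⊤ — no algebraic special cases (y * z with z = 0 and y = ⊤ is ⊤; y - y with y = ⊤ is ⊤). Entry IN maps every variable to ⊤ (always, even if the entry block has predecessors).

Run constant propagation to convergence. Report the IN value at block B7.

Fixpoint table:
  B0:   IN=(all ⊤)   OUT={a:6; rest ⊤}
  B1:   IN=(all ⊤)   OUT={e:5; rest ⊤}
  B2:   IN=(all ⊤)   OUT={f:4; rest ⊤}
  B3:   IN={f:4; rest ⊤}   OUT={b:2, f:4; rest ⊤}
  B4:   IN={b:2, f:4; rest ⊤}   OUT={b:-4, f:4; rest ⊤}
  B5:   IN={b:-4, f:4; rest ⊤}   OUT={b:-4, f:4; rest ⊤}
  B6:   IN={f:4; rest ⊤}   OUT={a:-3, f:-3; rest ⊤}
  B7:   IN={a:-3, f:-3; rest ⊤}   OUT={a:-3, e:-4; rest ⊤}

Merge at B7: IN[B7] = OUT[B6] = {a: -3, b: ⊤, c: ⊤, d: ⊤, e: ⊤, f: -3}

Answer: {a: -3, b: ⊤, c: ⊤, d: ⊤, e: ⊤, f: -3}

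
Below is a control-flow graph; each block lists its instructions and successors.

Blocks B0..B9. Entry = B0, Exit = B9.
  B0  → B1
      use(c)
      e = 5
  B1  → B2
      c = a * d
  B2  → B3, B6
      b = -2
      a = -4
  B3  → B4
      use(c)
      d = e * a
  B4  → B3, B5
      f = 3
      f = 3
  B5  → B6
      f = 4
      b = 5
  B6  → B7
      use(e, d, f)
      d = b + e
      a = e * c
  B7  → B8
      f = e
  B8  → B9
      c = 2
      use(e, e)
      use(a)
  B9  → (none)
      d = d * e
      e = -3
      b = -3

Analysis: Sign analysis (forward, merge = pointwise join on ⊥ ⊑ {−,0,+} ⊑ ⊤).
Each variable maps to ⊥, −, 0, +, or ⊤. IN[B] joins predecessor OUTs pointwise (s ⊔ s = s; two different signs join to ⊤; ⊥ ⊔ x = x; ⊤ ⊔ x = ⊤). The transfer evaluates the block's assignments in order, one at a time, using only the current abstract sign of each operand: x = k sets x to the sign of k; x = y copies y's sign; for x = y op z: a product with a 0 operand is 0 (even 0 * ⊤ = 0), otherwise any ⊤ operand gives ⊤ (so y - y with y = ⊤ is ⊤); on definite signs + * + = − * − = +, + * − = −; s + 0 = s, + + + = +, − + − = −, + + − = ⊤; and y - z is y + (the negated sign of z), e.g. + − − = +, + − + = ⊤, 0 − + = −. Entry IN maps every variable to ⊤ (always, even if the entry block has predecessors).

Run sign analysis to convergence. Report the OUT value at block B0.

Fixpoint table:
  B0:  IN=(all ⊤)  OUT={e:+; rest ⊤}
  B1:  IN={e:+; rest ⊤}  OUT={e:+; rest ⊤}
  B2:  IN={e:+; rest ⊤}  OUT={a:-, b:-, e:+; rest ⊤}
  B3:  IN={a:-, b:-, e:+; rest ⊤}  OUT={a:-, b:-, d:-, e:+; rest ⊤}
  B4:  IN={a:-, b:-, d:-, e:+; rest ⊤}  OUT={a:-, b:-, d:-, e:+, f:+; rest ⊤}
  B5:  IN={a:-, b:-, d:-, e:+, f:+; rest ⊤}  OUT={a:-, b:+, d:-, e:+, f:+; rest ⊤}
  B6:  IN={a:-, e:+; rest ⊤}  OUT={e:+; rest ⊤}
  B7:  IN={e:+; rest ⊤}  OUT={e:+, f:+; rest ⊤}
  B8:  IN={e:+, f:+; rest ⊤}  OUT={c:+, e:+, f:+; rest ⊤}
  B9:  IN={c:+, e:+, f:+; rest ⊤}  OUT={b:-, c:+, e:-, f:+; rest ⊤}

B0 is the boundary node: IN[B0] = {a: ⊤, b: ⊤, c: ⊤, d: ⊤, e: ⊤, f: ⊤}
Applying B0's transfer function to that IN value gives OUT[B0] (row B0 above).

Answer: {a: ⊤, b: ⊤, c: ⊤, d: ⊤, e: +, f: ⊤}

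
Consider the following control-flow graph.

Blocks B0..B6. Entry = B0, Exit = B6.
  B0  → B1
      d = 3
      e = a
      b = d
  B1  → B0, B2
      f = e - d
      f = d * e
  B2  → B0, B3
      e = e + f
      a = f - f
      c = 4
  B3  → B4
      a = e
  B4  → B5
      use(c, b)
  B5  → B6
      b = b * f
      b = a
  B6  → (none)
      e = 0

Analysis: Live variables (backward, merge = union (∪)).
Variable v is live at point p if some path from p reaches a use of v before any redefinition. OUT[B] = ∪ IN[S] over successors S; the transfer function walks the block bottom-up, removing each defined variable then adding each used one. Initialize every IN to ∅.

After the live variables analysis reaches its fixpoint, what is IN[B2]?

Answer: {b, e, f}

Working:
Fixpoint table:
  B0:   IN={a}   OUT={a, b, d, e}
  B1:   IN={a, b, d, e}   OUT={a, b, e, f}
  B2:   IN={b, e, f}   OUT={a, b, c, e, f}
  B3:   IN={b, c, e, f}   OUT={a, b, c, f}
  B4:   IN={a, b, c, f}   OUT={a, b, f}
  B5:   IN={a, b, f}   OUT={}
  B6:   IN={}   OUT={}

Merge at B2: OUT[B2] = IN[B0] ⊔ IN[B3] = {a, b, c, e, f}
Applying B2's transfer function to that OUT value gives IN[B2] (row B2 above).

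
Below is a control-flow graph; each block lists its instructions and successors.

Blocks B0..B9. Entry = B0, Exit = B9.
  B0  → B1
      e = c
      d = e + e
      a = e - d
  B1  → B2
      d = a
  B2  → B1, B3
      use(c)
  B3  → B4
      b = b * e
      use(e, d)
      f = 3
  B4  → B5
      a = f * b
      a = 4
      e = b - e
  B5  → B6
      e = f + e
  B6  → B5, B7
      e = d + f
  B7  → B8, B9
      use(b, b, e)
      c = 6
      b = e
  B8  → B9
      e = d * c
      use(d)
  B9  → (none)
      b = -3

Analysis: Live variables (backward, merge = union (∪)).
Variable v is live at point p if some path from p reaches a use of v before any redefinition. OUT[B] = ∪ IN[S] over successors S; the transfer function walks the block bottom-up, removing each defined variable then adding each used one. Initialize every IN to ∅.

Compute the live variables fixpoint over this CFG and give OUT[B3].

Answer: {b, d, e, f}

Derivation:
Converged values:
  B0:  IN={b, c}  OUT={a, b, c, e}
  B1:  IN={a, b, c, e}  OUT={a, b, c, d, e}
  B2:  IN={a, b, c, d, e}  OUT={a, b, c, d, e}
  B3:  IN={b, d, e}  OUT={b, d, e, f}
  B4:  IN={b, d, e, f}  OUT={b, d, e, f}
  B5:  IN={b, d, e, f}  OUT={b, d, f}
  B6:  IN={b, d, f}  OUT={b, d, e, f}
  B7:  IN={b, d, e}  OUT={c, d}
  B8:  IN={c, d}  OUT={}
  B9:  IN={}  OUT={}

Merge at B3: OUT[B3] = IN[B4] = {b, d, e, f}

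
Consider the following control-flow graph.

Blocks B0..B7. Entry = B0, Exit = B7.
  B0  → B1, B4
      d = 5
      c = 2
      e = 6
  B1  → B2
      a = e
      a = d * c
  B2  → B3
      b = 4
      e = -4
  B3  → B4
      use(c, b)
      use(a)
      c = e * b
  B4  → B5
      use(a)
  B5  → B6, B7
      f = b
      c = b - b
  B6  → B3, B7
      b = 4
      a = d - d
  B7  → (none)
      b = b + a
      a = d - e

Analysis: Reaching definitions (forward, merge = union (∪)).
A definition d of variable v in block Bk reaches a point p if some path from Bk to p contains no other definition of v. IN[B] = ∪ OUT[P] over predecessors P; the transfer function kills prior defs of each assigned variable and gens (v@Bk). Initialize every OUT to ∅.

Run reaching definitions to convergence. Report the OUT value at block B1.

Answer: {a@B1, c@B0, d@B0, e@B0}

Working:
Fixpoint table:
  B0: | IN={} | OUT={c@B0, d@B0, e@B0}
  B1: | IN={c@B0, d@B0, e@B0} | OUT={a@B1, c@B0, d@B0, e@B0}
  B2: | IN={a@B1, c@B0, d@B0, e@B0} | OUT={a@B1, b@B2, c@B0, d@B0, e@B2}
  B3: | IN={a@B1, a@B6, b@B2, b@B6, c@B0, c@B5, d@B0, e@B0, e@B2, f@B5} | OUT={a@B1, a@B6, b@B2, b@B6, c@B3, d@B0, e@B0, e@B2, f@B5}
  B4: | IN={a@B1, a@B6, b@B2, b@B6, c@B0, c@B3, d@B0, e@B0, e@B2, f@B5} | OUT={a@B1, a@B6, b@B2, b@B6, c@B0, c@B3, d@B0, e@B0, e@B2, f@B5}
  B5: | IN={a@B1, a@B6, b@B2, b@B6, c@B0, c@B3, d@B0, e@B0, e@B2, f@B5} | OUT={a@B1, a@B6, b@B2, b@B6, c@B5, d@B0, e@B0, e@B2, f@B5}
  B6: | IN={a@B1, a@B6, b@B2, b@B6, c@B5, d@B0, e@B0, e@B2, f@B5} | OUT={a@B6, b@B6, c@B5, d@B0, e@B0, e@B2, f@B5}
  B7: | IN={a@B1, a@B6, b@B2, b@B6, c@B5, d@B0, e@B0, e@B2, f@B5} | OUT={a@B7, b@B7, c@B5, d@B0, e@B0, e@B2, f@B5}

Merge at B1: IN[B1] = OUT[B0] = {c@B0, d@B0, e@B0}
Applying B1's transfer function to that IN value gives OUT[B1] (row B1 above).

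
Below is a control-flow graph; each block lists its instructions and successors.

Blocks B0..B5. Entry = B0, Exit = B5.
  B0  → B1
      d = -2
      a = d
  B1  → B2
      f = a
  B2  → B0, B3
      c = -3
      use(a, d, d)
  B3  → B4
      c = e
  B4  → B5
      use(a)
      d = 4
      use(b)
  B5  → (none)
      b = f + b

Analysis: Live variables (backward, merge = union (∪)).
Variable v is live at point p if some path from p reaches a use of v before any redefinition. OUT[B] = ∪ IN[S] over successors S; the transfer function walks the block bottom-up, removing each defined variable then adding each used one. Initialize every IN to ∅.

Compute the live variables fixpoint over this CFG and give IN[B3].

Fixpoint table:
  B0:  IN={b, e}  OUT={a, b, d, e}
  B1:  IN={a, b, d, e}  OUT={a, b, d, e, f}
  B2:  IN={a, b, d, e, f}  OUT={a, b, e, f}
  B3:  IN={a, b, e, f}  OUT={a, b, f}
  B4:  IN={a, b, f}  OUT={b, f}
  B5:  IN={b, f}  OUT={}

Merge at B3: OUT[B3] = IN[B4] = {a, b, f}
Applying B3's transfer function to that OUT value gives IN[B3] (row B3 above).

Answer: {a, b, e, f}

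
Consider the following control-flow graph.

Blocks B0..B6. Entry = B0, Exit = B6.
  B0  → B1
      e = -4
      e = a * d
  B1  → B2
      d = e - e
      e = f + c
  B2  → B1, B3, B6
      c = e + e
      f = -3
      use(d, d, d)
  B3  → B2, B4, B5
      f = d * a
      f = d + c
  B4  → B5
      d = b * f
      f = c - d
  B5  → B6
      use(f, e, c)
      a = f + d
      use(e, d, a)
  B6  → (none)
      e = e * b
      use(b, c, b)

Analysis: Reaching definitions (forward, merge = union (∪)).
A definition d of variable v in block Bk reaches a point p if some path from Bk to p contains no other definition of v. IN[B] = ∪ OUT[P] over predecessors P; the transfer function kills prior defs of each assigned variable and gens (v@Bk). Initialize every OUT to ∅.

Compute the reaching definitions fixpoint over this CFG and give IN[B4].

Per-block solution:
  B0:   IN={}   OUT={e@B0}
  B1:   IN={c@B2, d@B1, e@B0, e@B1, f@B2}   OUT={c@B2, d@B1, e@B1, f@B2}
  B2:   IN={c@B2, d@B1, e@B1, f@B2, f@B3}   OUT={c@B2, d@B1, e@B1, f@B2}
  B3:   IN={c@B2, d@B1, e@B1, f@B2}   OUT={c@B2, d@B1, e@B1, f@B3}
  B4:   IN={c@B2, d@B1, e@B1, f@B3}   OUT={c@B2, d@B4, e@B1, f@B4}
  B5:   IN={c@B2, d@B1, d@B4, e@B1, f@B3, f@B4}   OUT={a@B5, c@B2, d@B1, d@B4, e@B1, f@B3, f@B4}
  B6:   IN={a@B5, c@B2, d@B1, d@B4, e@B1, f@B2, f@B3, f@B4}   OUT={a@B5, c@B2, d@B1, d@B4, e@B6, f@B2, f@B3, f@B4}

Merge at B4: IN[B4] = OUT[B3] = {c@B2, d@B1, e@B1, f@B3}

Answer: {c@B2, d@B1, e@B1, f@B3}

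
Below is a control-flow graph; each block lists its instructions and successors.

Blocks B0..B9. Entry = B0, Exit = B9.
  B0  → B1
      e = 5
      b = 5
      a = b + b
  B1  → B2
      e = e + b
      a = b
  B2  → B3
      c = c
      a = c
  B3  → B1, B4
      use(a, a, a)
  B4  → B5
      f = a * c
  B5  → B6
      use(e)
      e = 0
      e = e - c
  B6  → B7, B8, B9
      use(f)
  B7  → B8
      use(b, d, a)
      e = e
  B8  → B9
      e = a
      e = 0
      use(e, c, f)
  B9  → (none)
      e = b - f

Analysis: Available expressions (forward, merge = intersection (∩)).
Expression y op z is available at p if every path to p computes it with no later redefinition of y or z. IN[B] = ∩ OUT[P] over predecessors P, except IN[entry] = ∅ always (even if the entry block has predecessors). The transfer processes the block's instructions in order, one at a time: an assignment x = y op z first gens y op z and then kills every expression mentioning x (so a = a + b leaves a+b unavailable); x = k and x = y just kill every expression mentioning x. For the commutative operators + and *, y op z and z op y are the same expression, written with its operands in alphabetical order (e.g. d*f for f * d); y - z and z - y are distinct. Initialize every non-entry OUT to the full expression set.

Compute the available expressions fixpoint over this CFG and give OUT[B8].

Per-block solution:
  B0:   IN={}   OUT={b+b}
  B1:   IN={b+b}   OUT={b+b}
  B2:   IN={b+b}   OUT={b+b}
  B3:   IN={b+b}   OUT={b+b}
  B4:   IN={b+b}   OUT={a*c, b+b}
  B5:   IN={a*c, b+b}   OUT={a*c, b+b}
  B6:   IN={a*c, b+b}   OUT={a*c, b+b}
  B7:   IN={a*c, b+b}   OUT={a*c, b+b}
  B8:   IN={a*c, b+b}   OUT={a*c, b+b}
  B9:   IN={a*c, b+b}   OUT={a*c, b+b, b-f}

Merge at B8: IN[B8] = OUT[B6] ∩ OUT[B7] = {a*c, b+b}
Applying B8's transfer function to that IN value gives OUT[B8] (row B8 above).

Answer: {a*c, b+b}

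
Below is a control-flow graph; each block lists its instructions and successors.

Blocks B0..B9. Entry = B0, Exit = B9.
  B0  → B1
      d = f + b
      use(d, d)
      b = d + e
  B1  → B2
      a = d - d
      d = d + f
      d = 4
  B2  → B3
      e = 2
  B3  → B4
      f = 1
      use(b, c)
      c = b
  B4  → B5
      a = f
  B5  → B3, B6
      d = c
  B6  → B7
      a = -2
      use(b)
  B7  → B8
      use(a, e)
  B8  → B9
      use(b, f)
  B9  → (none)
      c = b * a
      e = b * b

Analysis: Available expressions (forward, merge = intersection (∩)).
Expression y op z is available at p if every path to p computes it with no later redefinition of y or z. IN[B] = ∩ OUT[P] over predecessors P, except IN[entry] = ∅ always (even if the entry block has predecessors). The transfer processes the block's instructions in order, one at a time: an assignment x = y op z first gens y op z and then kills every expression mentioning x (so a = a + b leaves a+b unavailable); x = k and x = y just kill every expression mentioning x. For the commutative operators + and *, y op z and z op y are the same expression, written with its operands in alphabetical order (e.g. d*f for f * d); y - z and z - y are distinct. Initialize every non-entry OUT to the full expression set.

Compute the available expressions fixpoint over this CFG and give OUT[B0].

Per-block solution:
  B0:  IN={}  OUT={d+e}
  B1:  IN={d+e}  OUT={}
  B2:  IN={}  OUT={}
  B3:  IN={}  OUT={}
  B4:  IN={}  OUT={}
  B5:  IN={}  OUT={}
  B6:  IN={}  OUT={}
  B7:  IN={}  OUT={}
  B8:  IN={}  OUT={}
  B9:  IN={}  OUT={a*b, b*b}

B0 is the boundary node: IN[B0] = {}
Applying B0's transfer function to that IN value gives OUT[B0] (row B0 above).

Answer: {d+e}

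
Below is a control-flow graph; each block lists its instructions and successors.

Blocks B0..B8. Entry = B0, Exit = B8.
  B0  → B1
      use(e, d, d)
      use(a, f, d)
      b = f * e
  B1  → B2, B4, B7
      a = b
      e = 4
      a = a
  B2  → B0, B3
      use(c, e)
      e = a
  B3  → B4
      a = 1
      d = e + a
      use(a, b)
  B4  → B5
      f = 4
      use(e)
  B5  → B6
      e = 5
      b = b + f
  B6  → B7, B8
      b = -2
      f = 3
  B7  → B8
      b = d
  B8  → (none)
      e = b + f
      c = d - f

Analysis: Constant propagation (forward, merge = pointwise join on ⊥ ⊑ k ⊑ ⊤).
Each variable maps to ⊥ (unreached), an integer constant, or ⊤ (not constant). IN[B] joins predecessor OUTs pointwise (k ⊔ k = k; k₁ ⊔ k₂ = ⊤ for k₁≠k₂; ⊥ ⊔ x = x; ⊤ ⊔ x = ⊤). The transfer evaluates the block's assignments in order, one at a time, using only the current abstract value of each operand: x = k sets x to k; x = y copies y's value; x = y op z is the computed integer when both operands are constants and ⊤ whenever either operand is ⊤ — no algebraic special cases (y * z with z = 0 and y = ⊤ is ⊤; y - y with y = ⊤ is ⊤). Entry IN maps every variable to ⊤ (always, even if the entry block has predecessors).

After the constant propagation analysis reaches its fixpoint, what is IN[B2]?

Answer: {a: ⊤, b: ⊤, c: ⊤, d: ⊤, e: 4, f: ⊤}

Working:
Converged values:
  B0:   IN=(all ⊤)   OUT=(all ⊤)
  B1:   IN=(all ⊤)   OUT={e:4; rest ⊤}
  B2:   IN={e:4; rest ⊤}   OUT=(all ⊤)
  B3:   IN=(all ⊤)   OUT={a:1; rest ⊤}
  B4:   IN=(all ⊤)   OUT={f:4; rest ⊤}
  B5:   IN={f:4; rest ⊤}   OUT={e:5, f:4; rest ⊤}
  B6:   IN={e:5, f:4; rest ⊤}   OUT={b:-2, e:5, f:3; rest ⊤}
  B7:   IN=(all ⊤)   OUT=(all ⊤)
  B8:   IN=(all ⊤)   OUT=(all ⊤)

Merge at B2: IN[B2] = OUT[B1] = {a: ⊤, b: ⊤, c: ⊤, d: ⊤, e: 4, f: ⊤}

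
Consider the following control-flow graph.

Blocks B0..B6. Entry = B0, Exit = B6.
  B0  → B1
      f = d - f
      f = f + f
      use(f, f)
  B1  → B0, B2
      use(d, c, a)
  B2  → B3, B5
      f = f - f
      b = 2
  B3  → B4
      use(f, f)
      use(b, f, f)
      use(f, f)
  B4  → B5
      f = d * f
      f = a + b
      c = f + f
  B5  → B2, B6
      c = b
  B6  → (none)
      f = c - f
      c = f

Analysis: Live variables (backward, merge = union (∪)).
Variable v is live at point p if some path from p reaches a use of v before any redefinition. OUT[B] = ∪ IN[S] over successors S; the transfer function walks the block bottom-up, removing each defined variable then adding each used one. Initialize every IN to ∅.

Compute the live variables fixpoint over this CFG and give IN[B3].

Fixpoint table:
  B0:  IN={a, c, d, f}  OUT={a, c, d, f}
  B1:  IN={a, c, d, f}  OUT={a, c, d, f}
  B2:  IN={a, d, f}  OUT={a, b, d, f}
  B3:  IN={a, b, d, f}  OUT={a, b, d, f}
  B4:  IN={a, b, d, f}  OUT={a, b, d, f}
  B5:  IN={a, b, d, f}  OUT={a, c, d, f}
  B6:  IN={c, f}  OUT={}

Merge at B3: OUT[B3] = IN[B4] = {a, b, d, f}
Applying B3's transfer function to that OUT value gives IN[B3] (row B3 above).

Answer: {a, b, d, f}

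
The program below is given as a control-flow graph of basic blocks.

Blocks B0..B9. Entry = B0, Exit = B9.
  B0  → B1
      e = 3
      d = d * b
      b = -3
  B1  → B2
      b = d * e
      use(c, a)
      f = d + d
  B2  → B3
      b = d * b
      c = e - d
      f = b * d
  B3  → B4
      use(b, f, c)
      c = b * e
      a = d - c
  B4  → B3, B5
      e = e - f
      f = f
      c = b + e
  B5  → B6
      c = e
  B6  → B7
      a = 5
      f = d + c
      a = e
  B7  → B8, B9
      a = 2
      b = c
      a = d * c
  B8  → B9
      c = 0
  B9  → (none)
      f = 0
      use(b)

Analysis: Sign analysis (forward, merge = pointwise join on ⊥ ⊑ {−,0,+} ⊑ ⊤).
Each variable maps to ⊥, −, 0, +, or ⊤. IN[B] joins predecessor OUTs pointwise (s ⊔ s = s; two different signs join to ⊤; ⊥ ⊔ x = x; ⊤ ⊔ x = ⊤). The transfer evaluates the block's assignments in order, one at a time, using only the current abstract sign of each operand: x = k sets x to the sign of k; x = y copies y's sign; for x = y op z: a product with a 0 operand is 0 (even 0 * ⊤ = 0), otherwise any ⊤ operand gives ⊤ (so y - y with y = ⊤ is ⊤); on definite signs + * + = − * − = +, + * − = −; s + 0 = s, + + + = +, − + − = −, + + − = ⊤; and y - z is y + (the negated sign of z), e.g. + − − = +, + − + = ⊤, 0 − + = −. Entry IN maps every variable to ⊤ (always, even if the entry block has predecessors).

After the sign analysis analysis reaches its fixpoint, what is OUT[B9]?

Per-block solution:
  B0:  IN=(all ⊤)  OUT={b:-, e:+; rest ⊤}
  B1:  IN={b:-, e:+; rest ⊤}  OUT={e:+; rest ⊤}
  B2:  IN={e:+; rest ⊤}  OUT={e:+; rest ⊤}
  B3:  IN=(all ⊤)  OUT=(all ⊤)
  B4:  IN=(all ⊤)  OUT=(all ⊤)
  B5:  IN=(all ⊤)  OUT=(all ⊤)
  B6:  IN=(all ⊤)  OUT=(all ⊤)
  B7:  IN=(all ⊤)  OUT=(all ⊤)
  B8:  IN=(all ⊤)  OUT={c:0; rest ⊤}
  B9:  IN=(all ⊤)  OUT={f:0; rest ⊤}

Merge at B9: IN[B9] = OUT[B7] ⊔ OUT[B8] = {a: ⊤, b: ⊤, c: ⊤, d: ⊤, e: ⊤, f: ⊤}
Applying B9's transfer function to that IN value gives OUT[B9] (row B9 above).

Answer: {a: ⊤, b: ⊤, c: ⊤, d: ⊤, e: ⊤, f: 0}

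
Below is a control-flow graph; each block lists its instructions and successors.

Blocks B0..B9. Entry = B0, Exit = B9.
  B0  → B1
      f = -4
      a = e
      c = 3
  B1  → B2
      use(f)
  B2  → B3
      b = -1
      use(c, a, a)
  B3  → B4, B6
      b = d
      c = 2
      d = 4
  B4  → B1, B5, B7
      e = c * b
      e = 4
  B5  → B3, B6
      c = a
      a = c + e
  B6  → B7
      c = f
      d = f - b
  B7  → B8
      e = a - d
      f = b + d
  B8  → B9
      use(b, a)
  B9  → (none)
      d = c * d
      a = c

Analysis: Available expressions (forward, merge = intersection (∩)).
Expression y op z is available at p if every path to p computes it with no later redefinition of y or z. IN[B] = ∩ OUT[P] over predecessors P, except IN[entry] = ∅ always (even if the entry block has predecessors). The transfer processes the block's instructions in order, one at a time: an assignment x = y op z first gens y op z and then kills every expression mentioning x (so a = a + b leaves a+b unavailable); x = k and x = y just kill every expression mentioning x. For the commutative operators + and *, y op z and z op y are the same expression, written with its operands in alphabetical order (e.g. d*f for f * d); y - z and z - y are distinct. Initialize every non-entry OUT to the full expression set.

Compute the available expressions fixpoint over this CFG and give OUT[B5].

Answer: {c+e}

Derivation:
Converged values:
  B0:  IN={}  OUT={}
  B1:  IN={}  OUT={}
  B2:  IN={}  OUT={}
  B3:  IN={}  OUT={}
  B4:  IN={}  OUT={b*c}
  B5:  IN={b*c}  OUT={c+e}
  B6:  IN={}  OUT={f-b}
  B7:  IN={}  OUT={a-d, b+d}
  B8:  IN={a-d, b+d}  OUT={a-d, b+d}
  B9:  IN={a-d, b+d}  OUT={}

Merge at B5: IN[B5] = OUT[B4] = {b*c}
Applying B5's transfer function to that IN value gives OUT[B5] (row B5 above).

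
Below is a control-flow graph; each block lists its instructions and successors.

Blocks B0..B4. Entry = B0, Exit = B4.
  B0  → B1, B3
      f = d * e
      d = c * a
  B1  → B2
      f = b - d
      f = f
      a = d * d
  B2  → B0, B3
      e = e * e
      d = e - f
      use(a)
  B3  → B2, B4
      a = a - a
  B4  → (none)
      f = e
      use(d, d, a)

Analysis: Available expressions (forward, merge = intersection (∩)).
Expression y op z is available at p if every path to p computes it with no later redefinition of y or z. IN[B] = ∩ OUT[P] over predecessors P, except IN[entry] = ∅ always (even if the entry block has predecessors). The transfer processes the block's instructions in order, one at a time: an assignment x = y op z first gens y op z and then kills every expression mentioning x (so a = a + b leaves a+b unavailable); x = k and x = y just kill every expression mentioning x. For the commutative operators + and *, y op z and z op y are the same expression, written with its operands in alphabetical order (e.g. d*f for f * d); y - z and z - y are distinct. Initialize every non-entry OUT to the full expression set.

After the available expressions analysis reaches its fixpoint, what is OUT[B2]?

Answer: {e-f}

Derivation:
Fixpoint table:
  B0: | IN={} | OUT={a*c}
  B1: | IN={a*c} | OUT={b-d, d*d}
  B2: | IN={} | OUT={e-f}
  B3: | IN={} | OUT={}
  B4: | IN={} | OUT={}

Merge at B2: IN[B2] = OUT[B1] ∩ OUT[B3] = {}
Applying B2's transfer function to that IN value gives OUT[B2] (row B2 above).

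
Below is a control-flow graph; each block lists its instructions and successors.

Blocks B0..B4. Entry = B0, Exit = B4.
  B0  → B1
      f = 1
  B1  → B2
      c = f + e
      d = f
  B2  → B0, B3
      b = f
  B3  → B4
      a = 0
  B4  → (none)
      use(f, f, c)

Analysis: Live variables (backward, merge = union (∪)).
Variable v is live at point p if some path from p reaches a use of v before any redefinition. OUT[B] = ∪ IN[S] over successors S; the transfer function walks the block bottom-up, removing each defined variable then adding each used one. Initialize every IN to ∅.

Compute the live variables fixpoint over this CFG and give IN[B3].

Answer: {c, f}

Working:
Fixpoint table:
  B0:   IN={e}   OUT={e, f}
  B1:   IN={e, f}   OUT={c, e, f}
  B2:   IN={c, e, f}   OUT={c, e, f}
  B3:   IN={c, f}   OUT={c, f}
  B4:   IN={c, f}   OUT={}

Merge at B3: OUT[B3] = IN[B4] = {c, f}
Applying B3's transfer function to that OUT value gives IN[B3] (row B3 above).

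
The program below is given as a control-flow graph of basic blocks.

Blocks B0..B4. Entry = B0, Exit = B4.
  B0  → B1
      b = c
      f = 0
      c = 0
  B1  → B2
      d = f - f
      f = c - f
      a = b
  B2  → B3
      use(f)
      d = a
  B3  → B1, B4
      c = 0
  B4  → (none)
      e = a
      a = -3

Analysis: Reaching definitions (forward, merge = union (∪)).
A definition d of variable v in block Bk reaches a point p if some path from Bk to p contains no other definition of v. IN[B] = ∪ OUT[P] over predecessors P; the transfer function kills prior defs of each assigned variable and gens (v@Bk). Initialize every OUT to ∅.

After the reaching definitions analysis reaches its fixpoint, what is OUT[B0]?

Answer: {b@B0, c@B0, f@B0}

Working:
Per-block solution:
  B0:  IN={}  OUT={b@B0, c@B0, f@B0}
  B1:  IN={a@B1, b@B0, c@B0, c@B3, d@B2, f@B0, f@B1}  OUT={a@B1, b@B0, c@B0, c@B3, d@B1, f@B1}
  B2:  IN={a@B1, b@B0, c@B0, c@B3, d@B1, f@B1}  OUT={a@B1, b@B0, c@B0, c@B3, d@B2, f@B1}
  B3:  IN={a@B1, b@B0, c@B0, c@B3, d@B2, f@B1}  OUT={a@B1, b@B0, c@B3, d@B2, f@B1}
  B4:  IN={a@B1, b@B0, c@B3, d@B2, f@B1}  OUT={a@B4, b@B0, c@B3, d@B2, e@B4, f@B1}

B0 is the boundary node: IN[B0] = {}
Applying B0's transfer function to that IN value gives OUT[B0] (row B0 above).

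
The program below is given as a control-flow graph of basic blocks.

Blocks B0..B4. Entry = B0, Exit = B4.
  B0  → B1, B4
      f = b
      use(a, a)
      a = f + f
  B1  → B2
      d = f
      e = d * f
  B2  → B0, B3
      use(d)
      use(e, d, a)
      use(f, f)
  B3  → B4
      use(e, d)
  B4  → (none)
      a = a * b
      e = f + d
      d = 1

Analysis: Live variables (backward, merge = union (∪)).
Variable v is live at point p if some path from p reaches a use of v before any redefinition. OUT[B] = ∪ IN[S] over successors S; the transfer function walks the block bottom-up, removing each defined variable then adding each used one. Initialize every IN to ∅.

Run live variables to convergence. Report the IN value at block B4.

Fixpoint table:
  B0: | IN={a, b, d} | OUT={a, b, d, f}
  B1: | IN={a, b, f} | OUT={a, b, d, e, f}
  B2: | IN={a, b, d, e, f} | OUT={a, b, d, e, f}
  B3: | IN={a, b, d, e, f} | OUT={a, b, d, f}
  B4: | IN={a, b, d, f} | OUT={}

B4 is the boundary node: OUT[B4] = {}
Applying B4's transfer function to that OUT value gives IN[B4] (row B4 above).

Answer: {a, b, d, f}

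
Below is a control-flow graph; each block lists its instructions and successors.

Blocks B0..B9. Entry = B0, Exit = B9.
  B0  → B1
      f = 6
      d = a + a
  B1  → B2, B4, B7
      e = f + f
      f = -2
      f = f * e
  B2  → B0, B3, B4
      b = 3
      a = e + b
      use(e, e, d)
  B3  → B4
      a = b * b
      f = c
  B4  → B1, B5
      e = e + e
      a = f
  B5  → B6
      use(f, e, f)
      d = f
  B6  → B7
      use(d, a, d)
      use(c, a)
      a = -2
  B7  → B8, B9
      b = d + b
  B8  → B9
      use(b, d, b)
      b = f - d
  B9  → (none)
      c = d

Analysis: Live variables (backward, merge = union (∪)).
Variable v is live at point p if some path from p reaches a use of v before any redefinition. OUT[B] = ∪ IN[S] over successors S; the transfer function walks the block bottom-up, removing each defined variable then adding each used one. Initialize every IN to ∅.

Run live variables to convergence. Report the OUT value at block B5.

Answer: {a, b, c, d, f}

Working:
Fixpoint table:
  B0:   IN={a, b, c}   OUT={b, c, d, f}
  B1:   IN={b, c, d, f}   OUT={b, c, d, e, f}
  B2:   IN={c, d, e, f}   OUT={a, b, c, d, e, f}
  B3:   IN={b, c, d, e}   OUT={b, c, d, e, f}
  B4:   IN={b, c, d, e, f}   OUT={a, b, c, d, e, f}
  B5:   IN={a, b, c, e, f}   OUT={a, b, c, d, f}
  B6:   IN={a, b, c, d, f}   OUT={b, d, f}
  B7:   IN={b, d, f}   OUT={b, d, f}
  B8:   IN={b, d, f}   OUT={d}
  B9:   IN={d}   OUT={}

Merge at B5: OUT[B5] = IN[B6] = {a, b, c, d, f}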